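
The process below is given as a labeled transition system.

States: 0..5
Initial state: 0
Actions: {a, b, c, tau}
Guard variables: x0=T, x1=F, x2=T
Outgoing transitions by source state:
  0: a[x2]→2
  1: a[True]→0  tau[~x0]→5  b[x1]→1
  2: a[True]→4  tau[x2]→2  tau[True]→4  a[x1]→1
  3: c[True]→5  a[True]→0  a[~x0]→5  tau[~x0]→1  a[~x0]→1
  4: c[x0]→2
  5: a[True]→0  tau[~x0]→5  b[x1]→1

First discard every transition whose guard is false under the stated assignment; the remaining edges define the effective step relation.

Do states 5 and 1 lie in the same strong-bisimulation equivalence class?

Refine partition for ~:
  round 0: {{0,1,2,3,4,5}}
  round 1: {{0,1,5},{2},{3},{4}}
  round 2: {{0},{1,5},{2},{3},{4}}
stable after 3 split(s): 5 block(s)
5∈{1,5}, 1∈{1,5}

Answer: BISIMILAR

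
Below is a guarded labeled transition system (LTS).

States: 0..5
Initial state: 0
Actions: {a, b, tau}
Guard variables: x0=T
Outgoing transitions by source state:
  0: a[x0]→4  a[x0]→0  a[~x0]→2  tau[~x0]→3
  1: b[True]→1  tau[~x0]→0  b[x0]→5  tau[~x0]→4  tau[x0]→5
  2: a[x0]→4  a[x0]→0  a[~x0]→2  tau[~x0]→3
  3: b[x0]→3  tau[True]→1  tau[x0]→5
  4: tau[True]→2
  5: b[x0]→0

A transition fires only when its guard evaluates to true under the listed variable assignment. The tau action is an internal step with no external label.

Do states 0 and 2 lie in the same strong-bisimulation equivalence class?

Bisimulation quotient by refinement:
  round 0: {{0,1,2,3,4,5}}
  round 1: {{0,2},{1,3},{4},{5}}
  round 2: {{0,2},{1},{3},{4},{5}}
Fixed point at round 3; 5 class(es).
[0]={0,2}  [2]={0,2}

Answer: BISIMILAR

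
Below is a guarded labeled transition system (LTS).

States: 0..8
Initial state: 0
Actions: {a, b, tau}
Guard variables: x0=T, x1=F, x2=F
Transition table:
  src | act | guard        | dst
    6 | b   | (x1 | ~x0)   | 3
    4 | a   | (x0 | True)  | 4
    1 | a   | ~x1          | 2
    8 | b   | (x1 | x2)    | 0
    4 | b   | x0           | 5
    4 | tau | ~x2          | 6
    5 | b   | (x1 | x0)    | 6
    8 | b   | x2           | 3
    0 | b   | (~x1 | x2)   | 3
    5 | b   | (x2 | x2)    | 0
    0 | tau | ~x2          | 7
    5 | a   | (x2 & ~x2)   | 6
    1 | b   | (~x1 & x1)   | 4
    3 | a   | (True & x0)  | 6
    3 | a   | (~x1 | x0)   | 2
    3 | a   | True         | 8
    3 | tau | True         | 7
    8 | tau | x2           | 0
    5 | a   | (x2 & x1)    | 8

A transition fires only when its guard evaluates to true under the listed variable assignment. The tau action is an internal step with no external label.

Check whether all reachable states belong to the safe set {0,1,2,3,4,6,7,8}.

Allowed set {0,1,2,3,4,6,7,8}
Reach set: {0,2,3,6,7,8}
  0: ok
  2: ok
  3: ok
  6: ok
  7: ok
  8: ok

Answer: INVARIANT HOLDS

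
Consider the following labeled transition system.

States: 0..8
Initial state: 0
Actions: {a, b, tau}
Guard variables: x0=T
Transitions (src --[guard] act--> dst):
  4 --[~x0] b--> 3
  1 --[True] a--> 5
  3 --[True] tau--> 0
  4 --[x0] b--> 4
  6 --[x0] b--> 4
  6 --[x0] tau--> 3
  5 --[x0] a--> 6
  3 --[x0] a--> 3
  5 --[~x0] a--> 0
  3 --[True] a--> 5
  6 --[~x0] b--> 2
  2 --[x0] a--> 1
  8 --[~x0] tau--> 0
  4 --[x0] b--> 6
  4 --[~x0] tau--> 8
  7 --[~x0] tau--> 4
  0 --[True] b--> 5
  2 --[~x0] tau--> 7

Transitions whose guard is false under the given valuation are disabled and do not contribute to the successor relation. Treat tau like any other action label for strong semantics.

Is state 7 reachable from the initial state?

Answer: UNREACHABLE

Working:
Guard filter leaves 11 enabled edge(s).
Layer 0: {0}
Layer 1: {5}  now seen {0,5}
Layer 2: {6}  now seen {0,5,6}
Layer 3: {3,4}  now seen {0,3,4,5,6}
R = {0,3,4,5,6}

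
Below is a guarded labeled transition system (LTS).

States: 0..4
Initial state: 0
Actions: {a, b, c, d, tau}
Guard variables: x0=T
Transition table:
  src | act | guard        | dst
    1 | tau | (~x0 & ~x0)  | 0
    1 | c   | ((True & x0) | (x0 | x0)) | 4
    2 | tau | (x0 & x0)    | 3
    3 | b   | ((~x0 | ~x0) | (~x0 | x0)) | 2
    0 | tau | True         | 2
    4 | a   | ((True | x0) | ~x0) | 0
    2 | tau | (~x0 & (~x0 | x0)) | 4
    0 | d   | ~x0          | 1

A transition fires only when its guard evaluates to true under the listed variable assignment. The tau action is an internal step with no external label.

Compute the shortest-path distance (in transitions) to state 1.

BFS to 1:
  L0 = {0}
  L1 = {2}
  L2 = {3}
1 never appears.

Answer: UNREACHABLE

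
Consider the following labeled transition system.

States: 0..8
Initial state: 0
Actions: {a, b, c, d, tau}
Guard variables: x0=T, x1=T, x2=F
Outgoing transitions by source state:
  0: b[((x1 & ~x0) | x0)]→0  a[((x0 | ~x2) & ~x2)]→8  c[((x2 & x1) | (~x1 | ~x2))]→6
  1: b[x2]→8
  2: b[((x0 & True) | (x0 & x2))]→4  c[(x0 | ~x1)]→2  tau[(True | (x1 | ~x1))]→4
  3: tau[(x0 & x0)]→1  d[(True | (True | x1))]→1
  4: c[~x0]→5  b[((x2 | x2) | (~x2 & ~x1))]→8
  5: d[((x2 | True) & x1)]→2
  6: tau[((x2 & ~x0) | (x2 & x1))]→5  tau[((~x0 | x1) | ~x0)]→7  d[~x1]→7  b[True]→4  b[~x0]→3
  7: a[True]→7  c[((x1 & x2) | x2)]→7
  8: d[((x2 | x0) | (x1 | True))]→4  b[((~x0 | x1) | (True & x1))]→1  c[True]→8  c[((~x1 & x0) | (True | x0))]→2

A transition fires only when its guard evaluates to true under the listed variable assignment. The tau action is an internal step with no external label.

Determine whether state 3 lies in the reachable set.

16 transition(s) survive guard evaluation.
Layer 0: {0}
Layer 1: {6,8}  cumulative {0,6,8}
Layer 2: {1,2,4,7}  cumulative {0,1,2,4,6,7,8}
R = {0,1,2,4,6,7,8}

Answer: UNREACHABLE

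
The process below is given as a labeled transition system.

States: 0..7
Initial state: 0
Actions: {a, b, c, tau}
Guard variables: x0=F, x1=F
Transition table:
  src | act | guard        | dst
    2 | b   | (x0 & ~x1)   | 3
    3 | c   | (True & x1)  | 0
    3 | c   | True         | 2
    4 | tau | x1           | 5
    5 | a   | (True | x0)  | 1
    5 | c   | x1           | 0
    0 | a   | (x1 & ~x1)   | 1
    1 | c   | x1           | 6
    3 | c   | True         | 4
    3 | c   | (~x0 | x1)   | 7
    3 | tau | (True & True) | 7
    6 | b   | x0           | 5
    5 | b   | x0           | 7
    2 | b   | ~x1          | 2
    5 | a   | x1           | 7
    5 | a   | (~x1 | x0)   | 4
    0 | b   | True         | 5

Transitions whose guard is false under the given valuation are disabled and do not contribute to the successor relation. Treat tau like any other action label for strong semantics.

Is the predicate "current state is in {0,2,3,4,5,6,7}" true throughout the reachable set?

Allowed set {0,2,3,4,5,6,7}
Reachable = {0,1,4,5}
  0: ✓
  1: ✗ unsafe
  4: ✓
  5: ✓
witness against invariant: b·a → 1

Answer: INVARIANT VIOLATED at state 1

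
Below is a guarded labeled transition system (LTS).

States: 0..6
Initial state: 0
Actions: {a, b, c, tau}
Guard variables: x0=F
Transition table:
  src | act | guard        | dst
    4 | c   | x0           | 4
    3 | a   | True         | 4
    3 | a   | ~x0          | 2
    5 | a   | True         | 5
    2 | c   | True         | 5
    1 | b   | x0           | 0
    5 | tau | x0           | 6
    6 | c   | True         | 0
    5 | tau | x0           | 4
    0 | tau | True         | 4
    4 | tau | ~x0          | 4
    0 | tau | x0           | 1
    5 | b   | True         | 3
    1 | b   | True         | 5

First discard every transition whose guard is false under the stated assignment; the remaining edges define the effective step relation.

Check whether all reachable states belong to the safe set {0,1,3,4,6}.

Answer: INVARIANT HOLDS

Working:
Safe = {0,1,3,4,6}
Reach set: {0,4}
  0: ✓
  4: ✓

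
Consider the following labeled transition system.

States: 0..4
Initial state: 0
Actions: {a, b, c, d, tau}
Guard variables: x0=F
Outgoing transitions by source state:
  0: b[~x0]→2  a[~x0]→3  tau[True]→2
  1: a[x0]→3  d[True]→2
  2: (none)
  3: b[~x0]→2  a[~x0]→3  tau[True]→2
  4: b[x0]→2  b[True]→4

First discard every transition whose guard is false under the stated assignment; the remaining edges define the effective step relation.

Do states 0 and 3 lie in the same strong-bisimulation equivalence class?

Answer: BISIMILAR

Working:
Compute ~ classes (split until stable):
  π0 = {{0,1,2,3,4}}
  π1 = {{0,3},{1},{2},{4}}
4 equivalence class(es) (converged in 2)
0∈{0,3}, 3∈{0,3}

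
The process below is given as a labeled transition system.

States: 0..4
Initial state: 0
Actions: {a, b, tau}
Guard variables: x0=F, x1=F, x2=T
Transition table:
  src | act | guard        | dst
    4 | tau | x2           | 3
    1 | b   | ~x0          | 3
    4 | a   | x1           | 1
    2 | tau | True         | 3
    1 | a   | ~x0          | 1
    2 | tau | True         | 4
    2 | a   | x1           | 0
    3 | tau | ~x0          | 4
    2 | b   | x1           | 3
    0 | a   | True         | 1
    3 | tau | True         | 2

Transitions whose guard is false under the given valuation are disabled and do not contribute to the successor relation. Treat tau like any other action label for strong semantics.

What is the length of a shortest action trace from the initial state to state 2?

BFS to 2:
  L0 = {0}
  L1 = {1}
  L2 = {3}
  L3 = {2,4}
first hit 2 at d=3 via a·b·tau

Answer: 3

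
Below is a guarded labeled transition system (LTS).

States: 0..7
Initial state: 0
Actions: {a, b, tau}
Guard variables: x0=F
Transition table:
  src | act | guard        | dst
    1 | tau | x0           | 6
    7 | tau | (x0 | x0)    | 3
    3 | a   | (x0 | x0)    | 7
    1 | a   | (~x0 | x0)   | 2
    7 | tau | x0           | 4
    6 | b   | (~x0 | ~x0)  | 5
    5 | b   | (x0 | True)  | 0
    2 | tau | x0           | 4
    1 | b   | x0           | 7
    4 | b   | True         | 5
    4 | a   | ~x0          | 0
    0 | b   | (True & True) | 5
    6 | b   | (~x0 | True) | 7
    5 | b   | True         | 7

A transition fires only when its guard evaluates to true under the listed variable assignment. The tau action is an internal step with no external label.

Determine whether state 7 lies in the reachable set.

Answer: REACHABLE

Analysis:
8 transition(s) survive guard evaluation.
Layer 0: {0}
Layer 1: {5}  now seen {0,5}
Layer 2: {7}  now seen {0,5,7}
Reach set: {0,5,7}
Path to 7: b·b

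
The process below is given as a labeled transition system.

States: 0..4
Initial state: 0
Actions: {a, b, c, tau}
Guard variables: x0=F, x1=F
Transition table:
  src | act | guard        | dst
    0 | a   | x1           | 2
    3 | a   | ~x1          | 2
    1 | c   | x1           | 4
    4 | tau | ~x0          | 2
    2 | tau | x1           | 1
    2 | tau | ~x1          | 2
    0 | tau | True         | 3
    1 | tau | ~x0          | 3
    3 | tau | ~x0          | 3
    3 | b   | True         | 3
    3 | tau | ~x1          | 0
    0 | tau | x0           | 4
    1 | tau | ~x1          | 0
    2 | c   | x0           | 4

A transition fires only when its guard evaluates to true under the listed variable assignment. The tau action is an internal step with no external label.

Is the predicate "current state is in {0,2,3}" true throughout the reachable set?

Inv-set: {0,2,3}
Reachable = {0,2,3}
  0: ✓
  2: ✓
  3: ✓

Answer: INVARIANT HOLDS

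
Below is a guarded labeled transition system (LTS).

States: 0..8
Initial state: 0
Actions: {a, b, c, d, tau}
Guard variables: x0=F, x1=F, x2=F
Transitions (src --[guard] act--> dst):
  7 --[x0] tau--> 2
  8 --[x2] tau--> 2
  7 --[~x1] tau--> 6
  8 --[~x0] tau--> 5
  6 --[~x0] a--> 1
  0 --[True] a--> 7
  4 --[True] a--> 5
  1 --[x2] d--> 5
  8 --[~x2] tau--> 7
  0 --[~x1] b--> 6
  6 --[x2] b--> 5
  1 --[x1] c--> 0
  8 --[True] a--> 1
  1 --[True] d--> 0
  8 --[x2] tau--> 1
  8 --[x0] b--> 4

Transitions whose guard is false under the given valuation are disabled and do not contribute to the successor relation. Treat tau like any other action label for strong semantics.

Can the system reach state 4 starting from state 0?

9 transition(s) survive guard evaluation.
L0 = {0}
L1 = {6,7}  now seen {0,6,7}
L2 = {1}  now seen {0,1,6,7}
Reach set: {0,1,6,7}

Answer: UNREACHABLE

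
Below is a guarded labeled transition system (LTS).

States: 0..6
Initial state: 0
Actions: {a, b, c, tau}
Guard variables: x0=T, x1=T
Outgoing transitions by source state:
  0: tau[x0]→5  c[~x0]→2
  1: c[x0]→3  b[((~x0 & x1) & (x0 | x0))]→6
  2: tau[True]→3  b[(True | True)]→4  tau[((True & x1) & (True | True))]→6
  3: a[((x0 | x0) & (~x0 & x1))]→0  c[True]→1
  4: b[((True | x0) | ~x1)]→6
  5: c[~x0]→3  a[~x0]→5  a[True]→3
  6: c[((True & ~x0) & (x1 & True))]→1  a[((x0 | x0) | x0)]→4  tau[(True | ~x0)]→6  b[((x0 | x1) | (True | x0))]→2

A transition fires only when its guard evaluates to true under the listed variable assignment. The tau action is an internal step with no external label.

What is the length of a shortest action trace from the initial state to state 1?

Answer: 3

Working:
Breadth-first toward 1:
  depth 0: {0}
  depth 1: {5}
  depth 2: {3}
  depth 3: {1}
depth(1)=3, e.g. tau·a·c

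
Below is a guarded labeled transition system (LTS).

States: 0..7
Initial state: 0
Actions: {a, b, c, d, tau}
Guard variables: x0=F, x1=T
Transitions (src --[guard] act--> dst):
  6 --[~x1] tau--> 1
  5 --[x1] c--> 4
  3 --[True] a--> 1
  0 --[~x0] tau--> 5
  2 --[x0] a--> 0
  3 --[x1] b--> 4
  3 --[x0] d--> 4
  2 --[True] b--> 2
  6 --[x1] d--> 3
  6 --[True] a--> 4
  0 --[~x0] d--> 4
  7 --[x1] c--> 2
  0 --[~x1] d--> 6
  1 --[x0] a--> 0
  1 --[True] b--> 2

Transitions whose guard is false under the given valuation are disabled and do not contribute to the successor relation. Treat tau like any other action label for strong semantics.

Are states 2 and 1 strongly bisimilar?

Bisimulation quotient by refinement:
  round 0: {{0,1,2,3,4,5,6,7}}
  round 1: {{0},{1,2},{3},{4},{5,7},{6}}
  round 2: {{0},{1,2},{3},{4},{5},{6},{7}}
stable after 3 split(s): 7 block(s)
2∈{1,2}, 1∈{1,2}

Answer: BISIMILAR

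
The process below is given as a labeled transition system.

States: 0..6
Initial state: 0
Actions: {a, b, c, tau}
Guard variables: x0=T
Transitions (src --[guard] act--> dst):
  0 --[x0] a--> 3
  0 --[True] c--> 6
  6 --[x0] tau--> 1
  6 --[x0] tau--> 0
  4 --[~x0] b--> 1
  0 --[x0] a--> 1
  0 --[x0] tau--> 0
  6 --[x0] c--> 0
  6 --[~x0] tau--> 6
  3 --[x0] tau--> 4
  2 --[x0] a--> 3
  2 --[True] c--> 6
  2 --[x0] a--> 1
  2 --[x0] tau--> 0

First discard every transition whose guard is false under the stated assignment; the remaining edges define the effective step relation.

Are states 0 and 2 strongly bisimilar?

Refine partition for ~:
  π0 = {{0,1,2,3,4,5,6}}
  π1 = {{0,2},{1,4,5},{3},{6}}
stable after 2 split(s): 4 block(s)
[0]={0,2}  [2]={0,2}

Answer: BISIMILAR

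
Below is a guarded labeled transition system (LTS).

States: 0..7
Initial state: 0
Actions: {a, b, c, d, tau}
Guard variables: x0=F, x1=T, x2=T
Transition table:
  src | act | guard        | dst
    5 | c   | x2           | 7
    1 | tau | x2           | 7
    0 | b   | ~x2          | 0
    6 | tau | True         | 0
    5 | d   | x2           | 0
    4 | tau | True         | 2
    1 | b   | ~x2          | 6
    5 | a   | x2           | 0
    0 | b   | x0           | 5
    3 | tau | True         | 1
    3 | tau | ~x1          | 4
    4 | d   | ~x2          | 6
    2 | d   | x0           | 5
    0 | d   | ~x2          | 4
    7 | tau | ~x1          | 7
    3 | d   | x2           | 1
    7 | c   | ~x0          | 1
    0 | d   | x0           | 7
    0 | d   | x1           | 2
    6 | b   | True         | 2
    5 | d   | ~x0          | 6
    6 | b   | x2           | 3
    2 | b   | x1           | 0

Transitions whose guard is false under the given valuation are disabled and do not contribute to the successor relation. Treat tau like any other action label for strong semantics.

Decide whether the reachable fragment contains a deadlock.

Answer: DEADLOCK-FREE

Working:
R = {0,2}
  0: d→2  [1 exit(s)]
  2: b→0  [1 exit(s)]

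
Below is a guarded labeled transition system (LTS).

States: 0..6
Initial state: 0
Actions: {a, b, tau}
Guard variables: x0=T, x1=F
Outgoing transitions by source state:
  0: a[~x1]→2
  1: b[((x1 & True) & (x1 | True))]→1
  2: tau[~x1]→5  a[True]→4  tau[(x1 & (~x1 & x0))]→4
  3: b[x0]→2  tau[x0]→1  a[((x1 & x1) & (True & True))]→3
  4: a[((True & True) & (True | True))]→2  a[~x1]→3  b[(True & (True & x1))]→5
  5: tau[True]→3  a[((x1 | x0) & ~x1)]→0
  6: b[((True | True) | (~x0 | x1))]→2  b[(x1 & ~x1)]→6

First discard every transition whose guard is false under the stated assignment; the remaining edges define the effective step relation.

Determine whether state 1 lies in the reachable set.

Answer: REACHABLE

Analysis:
After dropping false guards: 10 live edges.
Layer 0: {0}
Layer 1: {2}  total {0,2}
Layer 2: {4,5}  total {0,2,4,5}
Layer 3: {3}  total {0,2,3,4,5}
Layer 4: {1}  total {0,1,2,3,4,5}
R = {0,1,2,3,4,5}
witness 1: a·tau·tau·tau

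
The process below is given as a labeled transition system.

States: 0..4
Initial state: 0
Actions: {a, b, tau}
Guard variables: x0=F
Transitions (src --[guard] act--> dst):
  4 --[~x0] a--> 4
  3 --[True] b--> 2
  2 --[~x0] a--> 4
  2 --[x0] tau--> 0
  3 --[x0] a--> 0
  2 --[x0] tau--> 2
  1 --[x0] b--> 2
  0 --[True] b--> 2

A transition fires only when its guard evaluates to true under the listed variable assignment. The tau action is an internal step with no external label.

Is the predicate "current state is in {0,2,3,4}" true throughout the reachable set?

Answer: INVARIANT HOLDS

Working:
Allowed set {0,2,3,4}
Reachable = {0,2,4}
  0: ok
  2: ok
  4: ok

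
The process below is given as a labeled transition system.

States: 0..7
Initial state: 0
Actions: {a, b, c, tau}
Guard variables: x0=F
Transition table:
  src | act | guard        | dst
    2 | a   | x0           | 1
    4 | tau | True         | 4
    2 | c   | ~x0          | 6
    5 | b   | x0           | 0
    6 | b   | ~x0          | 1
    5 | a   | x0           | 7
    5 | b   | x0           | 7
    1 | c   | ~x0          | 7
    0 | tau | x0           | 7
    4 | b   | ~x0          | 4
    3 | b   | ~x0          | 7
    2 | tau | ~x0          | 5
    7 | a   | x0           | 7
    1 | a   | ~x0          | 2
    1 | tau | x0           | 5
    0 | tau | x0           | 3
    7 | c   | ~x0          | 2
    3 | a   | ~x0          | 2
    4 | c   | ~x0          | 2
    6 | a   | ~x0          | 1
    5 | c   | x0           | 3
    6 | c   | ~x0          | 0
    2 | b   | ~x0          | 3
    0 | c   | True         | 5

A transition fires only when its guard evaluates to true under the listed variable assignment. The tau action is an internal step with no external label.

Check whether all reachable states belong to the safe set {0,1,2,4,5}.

Allowed set {0,1,2,4,5}
Reachable = {0,5}
  0: ✓
  5: ✓

Answer: INVARIANT HOLDS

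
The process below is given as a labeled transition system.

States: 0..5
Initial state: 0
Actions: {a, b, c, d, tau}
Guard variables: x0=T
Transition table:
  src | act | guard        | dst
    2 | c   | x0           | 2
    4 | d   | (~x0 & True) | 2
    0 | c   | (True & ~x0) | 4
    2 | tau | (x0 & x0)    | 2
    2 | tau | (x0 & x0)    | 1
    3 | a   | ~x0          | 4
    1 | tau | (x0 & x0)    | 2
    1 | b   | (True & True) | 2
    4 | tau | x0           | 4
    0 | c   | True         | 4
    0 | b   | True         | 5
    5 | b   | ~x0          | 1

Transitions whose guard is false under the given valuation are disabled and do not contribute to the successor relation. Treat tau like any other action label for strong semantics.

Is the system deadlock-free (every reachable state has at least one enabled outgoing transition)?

Reachable = {0,4,5}
  0: b→5  c→4  [deg 2]
  4: tau→4  [deg 1]
  5: ∅  [STUCK]
trace reaching 5: b

Answer: DEADLOCK at state 5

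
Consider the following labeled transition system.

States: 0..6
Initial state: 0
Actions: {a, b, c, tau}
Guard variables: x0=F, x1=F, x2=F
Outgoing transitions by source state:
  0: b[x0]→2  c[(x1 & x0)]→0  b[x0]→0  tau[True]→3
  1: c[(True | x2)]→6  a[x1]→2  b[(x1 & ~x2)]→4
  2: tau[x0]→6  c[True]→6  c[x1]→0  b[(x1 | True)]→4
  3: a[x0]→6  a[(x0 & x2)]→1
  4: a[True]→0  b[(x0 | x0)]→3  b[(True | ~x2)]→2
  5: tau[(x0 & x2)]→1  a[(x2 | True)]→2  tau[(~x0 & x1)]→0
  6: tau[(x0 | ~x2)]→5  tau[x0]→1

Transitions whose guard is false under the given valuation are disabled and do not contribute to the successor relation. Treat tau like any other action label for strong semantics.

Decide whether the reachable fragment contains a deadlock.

R = {0,3}
  0: tau→3  [deg 1]
  3: ∅  [deadlock]
Path to 3: tau

Answer: DEADLOCK at state 3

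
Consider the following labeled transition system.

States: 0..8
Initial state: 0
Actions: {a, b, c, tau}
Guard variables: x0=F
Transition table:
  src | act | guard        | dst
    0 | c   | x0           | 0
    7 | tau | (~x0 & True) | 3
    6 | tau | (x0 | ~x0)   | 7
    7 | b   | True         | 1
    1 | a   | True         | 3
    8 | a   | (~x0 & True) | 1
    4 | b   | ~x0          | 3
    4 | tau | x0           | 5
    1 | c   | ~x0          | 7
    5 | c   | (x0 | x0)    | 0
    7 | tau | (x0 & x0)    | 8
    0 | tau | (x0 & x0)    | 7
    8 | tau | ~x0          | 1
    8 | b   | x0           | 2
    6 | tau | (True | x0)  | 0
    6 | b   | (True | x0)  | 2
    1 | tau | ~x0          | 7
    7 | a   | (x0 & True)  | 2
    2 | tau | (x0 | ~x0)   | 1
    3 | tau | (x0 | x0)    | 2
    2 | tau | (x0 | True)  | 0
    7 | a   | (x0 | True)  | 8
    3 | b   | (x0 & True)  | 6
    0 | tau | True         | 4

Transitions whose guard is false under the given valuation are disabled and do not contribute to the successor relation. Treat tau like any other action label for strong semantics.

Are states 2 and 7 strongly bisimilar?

Bisimulation quotient by refinement:
  round 0: {{0,1,2,3,4,5,6,7,8}}
  round 1: {{0,2},{1},{3,5},{4},{6},{7},{8}}
  round 2: {{0},{1},{2},{3,5},{4},{6},{7},{8}}
8 equivalence class(es) (converged in 3)
[2]={2}  [7]={7}

Answer: NOT BISIMILAR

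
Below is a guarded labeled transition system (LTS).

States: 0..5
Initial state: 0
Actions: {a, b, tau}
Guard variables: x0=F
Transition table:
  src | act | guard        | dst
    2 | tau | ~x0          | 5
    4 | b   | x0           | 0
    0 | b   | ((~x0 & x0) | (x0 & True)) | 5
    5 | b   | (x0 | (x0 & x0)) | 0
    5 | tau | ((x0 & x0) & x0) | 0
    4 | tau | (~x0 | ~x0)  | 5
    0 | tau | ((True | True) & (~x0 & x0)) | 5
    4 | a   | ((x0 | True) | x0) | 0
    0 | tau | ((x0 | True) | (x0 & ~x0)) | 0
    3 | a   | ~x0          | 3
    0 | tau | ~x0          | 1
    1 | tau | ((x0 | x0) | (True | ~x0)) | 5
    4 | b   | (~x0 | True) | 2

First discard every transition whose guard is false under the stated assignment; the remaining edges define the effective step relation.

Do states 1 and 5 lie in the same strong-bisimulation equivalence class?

Refine partition for ~:
  round 0: {{0,1,2,3,4,5}}
  round 1: {{0,1,2},{3},{4},{5}}
  round 2: {{0},{1,2},{3},{4},{5}}
stable after 3 split(s): 5 block(s)
1∈{1,2}, 5∈{5}

Answer: NOT BISIMILAR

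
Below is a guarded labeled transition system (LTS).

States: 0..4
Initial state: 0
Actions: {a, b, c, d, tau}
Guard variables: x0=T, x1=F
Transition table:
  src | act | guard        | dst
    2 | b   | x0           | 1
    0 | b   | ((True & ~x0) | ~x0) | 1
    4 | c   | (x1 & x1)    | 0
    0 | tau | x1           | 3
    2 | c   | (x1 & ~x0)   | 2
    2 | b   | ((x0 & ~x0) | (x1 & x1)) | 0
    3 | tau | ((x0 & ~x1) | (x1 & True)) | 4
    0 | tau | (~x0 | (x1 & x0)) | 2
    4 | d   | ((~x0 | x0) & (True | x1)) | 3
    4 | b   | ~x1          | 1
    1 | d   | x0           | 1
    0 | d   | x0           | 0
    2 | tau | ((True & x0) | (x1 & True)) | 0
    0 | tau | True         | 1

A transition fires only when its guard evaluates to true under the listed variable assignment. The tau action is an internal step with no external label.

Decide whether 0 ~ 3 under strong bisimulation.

Answer: NOT BISIMILAR

Analysis:
Refine partition for ~:
  round 0: {{0,1,2,3,4}}
  round 1: {{0},{1},{2},{3},{4}}
Fixed point at round 2; 5 class(es).
[0]={0}  [3]={3}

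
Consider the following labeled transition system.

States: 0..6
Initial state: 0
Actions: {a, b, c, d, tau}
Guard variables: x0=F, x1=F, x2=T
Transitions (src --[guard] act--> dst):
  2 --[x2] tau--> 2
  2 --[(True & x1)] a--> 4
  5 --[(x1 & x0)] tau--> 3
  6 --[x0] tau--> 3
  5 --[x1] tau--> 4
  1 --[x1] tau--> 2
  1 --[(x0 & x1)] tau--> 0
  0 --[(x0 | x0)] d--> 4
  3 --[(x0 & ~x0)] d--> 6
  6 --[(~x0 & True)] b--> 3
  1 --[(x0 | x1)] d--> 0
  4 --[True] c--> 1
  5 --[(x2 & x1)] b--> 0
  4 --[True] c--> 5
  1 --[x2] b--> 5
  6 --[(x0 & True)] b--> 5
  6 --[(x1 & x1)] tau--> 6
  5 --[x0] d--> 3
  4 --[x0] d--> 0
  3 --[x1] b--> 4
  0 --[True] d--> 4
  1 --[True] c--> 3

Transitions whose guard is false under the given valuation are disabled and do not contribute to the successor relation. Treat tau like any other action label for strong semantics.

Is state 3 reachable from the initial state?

After dropping false guards: 7 live edges.
Layer 0: {0}
Layer 1: {4}  cumulative {0,4}
Layer 2: {1,5}  cumulative {0,1,4,5}
Layer 3: {3}  cumulative {0,1,3,4,5}
Reachable = {0,1,3,4,5}
Path to 3: d·c·c

Answer: REACHABLE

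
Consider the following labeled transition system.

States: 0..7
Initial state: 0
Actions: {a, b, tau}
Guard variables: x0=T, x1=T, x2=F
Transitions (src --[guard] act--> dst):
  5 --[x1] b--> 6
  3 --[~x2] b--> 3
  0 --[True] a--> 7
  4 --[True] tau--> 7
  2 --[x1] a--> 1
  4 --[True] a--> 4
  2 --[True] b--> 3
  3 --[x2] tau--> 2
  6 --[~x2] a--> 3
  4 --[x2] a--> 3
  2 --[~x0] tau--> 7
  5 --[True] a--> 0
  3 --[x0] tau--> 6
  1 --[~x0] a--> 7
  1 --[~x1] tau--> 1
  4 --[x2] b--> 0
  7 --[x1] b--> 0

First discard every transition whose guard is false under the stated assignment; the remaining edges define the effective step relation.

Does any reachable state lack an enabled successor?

Answer: DEADLOCK-FREE

Trace:
Reach set: {0,7}
  0: a→7  [1 exit(s)]
  7: b→0  [1 exit(s)]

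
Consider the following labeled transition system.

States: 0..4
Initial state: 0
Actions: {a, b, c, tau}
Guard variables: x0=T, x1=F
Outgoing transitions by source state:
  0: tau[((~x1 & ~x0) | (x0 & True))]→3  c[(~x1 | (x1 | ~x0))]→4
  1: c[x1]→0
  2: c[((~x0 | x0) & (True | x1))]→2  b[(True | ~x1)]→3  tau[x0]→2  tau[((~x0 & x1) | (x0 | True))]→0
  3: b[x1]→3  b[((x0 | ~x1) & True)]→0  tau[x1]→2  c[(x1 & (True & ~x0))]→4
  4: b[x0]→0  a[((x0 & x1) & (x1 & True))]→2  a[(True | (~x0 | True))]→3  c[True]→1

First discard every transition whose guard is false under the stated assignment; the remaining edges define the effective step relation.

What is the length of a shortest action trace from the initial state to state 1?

Answer: 2

Trace:
Layered search for 1:
  depth 0: {0}
  depth 1: {3,4}
  depth 2: {1}
1 enters at depth 2; path c·c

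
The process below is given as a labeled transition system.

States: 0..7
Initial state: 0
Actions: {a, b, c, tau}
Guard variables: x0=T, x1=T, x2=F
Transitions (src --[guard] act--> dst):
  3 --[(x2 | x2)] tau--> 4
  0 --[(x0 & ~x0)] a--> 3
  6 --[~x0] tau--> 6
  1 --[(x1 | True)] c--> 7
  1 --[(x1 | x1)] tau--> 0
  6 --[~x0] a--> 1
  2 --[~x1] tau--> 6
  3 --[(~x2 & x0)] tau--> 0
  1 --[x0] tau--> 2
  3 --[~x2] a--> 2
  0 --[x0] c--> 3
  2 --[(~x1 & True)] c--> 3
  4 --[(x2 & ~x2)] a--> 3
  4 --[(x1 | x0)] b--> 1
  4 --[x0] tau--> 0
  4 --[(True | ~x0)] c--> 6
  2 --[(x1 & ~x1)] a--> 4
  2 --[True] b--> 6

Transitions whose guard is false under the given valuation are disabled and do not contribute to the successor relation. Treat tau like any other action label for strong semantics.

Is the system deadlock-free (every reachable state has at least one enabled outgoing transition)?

Answer: DEADLOCK at state 6

Analysis:
Reach set: {0,2,3,6}
  0: c→3  [1 exit(s)]
  2: b→6  [1 exit(s)]
  3: a→2  tau→0  [2 exit(s)]
  6: ∅  [deadlock]
witness 6: c·a·b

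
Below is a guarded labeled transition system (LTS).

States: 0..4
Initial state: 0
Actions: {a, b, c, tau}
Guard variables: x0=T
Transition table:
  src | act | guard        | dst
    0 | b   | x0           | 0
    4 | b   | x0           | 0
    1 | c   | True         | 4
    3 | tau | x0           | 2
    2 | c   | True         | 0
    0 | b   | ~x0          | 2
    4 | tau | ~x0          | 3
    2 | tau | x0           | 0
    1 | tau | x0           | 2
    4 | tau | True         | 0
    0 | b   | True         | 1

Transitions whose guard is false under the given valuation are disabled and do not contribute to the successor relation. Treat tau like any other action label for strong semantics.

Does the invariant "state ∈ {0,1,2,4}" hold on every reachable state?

Answer: INVARIANT HOLDS

Trace:
Safe = {0,1,2,4}
Reachable = {0,1,2,4}
  0: ok
  1: ok
  2: ok
  4: ok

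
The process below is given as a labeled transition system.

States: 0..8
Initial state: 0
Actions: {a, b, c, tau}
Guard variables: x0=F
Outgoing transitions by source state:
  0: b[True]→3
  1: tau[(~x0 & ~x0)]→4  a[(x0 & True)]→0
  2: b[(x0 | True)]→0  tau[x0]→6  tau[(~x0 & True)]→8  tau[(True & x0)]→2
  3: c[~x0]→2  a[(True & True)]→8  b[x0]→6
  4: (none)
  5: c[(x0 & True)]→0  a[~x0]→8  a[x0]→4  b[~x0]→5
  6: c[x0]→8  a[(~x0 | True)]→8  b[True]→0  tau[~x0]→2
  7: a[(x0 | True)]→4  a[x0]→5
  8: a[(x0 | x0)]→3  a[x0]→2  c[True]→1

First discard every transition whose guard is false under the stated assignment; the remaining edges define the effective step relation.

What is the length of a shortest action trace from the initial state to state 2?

Answer: 2

Trace:
BFS to 2:
  Layer 0: {0}
  Layer 1: {3}
  Layer 2: {2,8}
2 enters at depth 2; path b·c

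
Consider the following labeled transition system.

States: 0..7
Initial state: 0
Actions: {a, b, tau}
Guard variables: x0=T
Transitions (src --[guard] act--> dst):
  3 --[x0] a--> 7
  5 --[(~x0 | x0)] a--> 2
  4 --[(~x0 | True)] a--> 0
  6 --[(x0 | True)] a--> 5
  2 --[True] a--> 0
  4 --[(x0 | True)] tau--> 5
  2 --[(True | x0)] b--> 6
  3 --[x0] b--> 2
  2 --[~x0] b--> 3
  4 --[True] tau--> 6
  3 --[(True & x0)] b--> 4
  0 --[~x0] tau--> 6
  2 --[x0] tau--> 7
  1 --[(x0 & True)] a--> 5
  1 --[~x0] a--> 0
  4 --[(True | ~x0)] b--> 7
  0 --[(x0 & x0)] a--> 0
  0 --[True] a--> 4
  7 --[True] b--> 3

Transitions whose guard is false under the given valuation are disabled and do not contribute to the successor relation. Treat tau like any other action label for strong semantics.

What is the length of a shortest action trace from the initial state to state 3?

Breadth-first toward 3:
  L0 = {0}
  L1 = {4}
  L2 = {5,6,7}
  L3 = {2,3}
first hit 3 at d=3 via a·b·b

Answer: 3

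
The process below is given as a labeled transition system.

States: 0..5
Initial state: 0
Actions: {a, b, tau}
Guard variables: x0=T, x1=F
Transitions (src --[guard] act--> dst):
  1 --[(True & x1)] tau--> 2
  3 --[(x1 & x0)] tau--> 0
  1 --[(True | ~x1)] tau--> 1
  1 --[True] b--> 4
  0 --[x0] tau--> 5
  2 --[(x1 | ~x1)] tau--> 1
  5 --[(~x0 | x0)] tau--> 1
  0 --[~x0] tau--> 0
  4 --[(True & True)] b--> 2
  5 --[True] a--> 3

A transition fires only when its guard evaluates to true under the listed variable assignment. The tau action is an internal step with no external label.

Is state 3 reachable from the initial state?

Answer: REACHABLE

Analysis:
7 transition(s) survive guard evaluation.
L0 = {0}
L1 = {5}  total {0,5}
L2 = {1,3}  total {0,1,3,5}
L3 = {4}  total {0,1,3,4,5}
L4 = {2}  total {0,1,2,3,4,5}
Reachable = {0,1,2,3,4,5}
trace reaching 3: tau·a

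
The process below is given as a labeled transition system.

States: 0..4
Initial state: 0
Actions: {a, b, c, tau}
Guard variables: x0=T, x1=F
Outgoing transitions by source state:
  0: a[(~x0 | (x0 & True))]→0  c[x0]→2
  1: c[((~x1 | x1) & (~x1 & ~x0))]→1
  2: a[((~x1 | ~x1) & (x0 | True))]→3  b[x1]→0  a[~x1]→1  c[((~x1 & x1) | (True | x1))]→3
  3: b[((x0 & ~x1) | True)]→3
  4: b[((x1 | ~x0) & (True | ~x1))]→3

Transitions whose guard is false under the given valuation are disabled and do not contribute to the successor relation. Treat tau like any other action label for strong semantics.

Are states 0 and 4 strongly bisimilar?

Compute ~ classes (split until stable):
  round 0: {{0,1,2,3,4}}
  round 1: {{0,2},{1,4},{3}}
  round 2: {{0},{1,4},{2},{3}}
stable after 3 split(s): 4 block(s)
[0]={0}  [4]={1,4}

Answer: NOT BISIMILAR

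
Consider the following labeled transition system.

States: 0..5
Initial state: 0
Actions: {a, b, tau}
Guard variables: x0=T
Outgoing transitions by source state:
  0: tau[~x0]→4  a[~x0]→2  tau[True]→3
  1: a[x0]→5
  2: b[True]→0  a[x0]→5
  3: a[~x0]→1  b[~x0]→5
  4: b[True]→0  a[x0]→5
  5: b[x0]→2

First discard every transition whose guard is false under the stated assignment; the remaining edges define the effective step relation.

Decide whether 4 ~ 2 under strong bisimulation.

Answer: BISIMILAR

Trace:
Compute ~ classes (split until stable):
  round 0: {{0,1,2,3,4,5}}
  round 1: {{0},{1},{2,4},{3},{5}}
5 equivalence class(es) (converged in 2)
[4]={2,4}  [2]={2,4}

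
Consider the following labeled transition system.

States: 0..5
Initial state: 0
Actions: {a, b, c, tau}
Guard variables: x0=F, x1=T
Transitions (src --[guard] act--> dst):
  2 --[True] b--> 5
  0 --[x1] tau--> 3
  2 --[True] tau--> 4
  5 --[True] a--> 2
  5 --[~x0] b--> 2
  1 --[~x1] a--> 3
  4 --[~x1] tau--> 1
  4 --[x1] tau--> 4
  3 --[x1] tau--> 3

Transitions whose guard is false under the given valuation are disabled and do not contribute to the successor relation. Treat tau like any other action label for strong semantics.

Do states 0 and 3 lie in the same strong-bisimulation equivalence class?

Refine partition for ~:
  round 0: {{0,1,2,3,4,5}}
  round 1: {{0,3,4},{1},{2},{5}}
4 equivalence class(es) (converged in 2)
[0]={0,3,4}  [3]={0,3,4}

Answer: BISIMILAR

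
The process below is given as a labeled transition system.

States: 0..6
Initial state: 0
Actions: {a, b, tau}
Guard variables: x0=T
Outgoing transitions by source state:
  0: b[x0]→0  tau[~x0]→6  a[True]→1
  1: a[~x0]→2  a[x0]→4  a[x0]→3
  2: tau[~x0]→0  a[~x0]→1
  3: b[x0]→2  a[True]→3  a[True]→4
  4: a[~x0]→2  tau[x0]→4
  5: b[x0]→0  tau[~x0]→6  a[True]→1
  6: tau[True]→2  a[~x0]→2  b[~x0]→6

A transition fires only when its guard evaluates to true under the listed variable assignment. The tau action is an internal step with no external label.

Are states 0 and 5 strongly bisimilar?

Bisimulation quotient by refinement:
  round 0: {{0,1,2,3,4,5,6}}
  round 1: {{0,3,5},{1},{2},{4,6}}
  round 2: {{0,5},{1},{2},{3},{4},{6}}
stable after 3 split(s): 6 block(s)
class of 0: {0,5}; class of 5: {0,5}

Answer: BISIMILAR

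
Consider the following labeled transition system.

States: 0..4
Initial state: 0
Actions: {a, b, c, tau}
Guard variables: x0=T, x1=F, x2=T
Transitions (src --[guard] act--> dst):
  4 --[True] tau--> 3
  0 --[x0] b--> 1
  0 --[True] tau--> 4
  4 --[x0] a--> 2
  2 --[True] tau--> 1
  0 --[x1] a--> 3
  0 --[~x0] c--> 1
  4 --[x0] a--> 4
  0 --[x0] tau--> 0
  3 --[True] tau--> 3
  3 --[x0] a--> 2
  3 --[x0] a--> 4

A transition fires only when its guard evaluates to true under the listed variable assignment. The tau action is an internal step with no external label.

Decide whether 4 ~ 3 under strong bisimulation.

Compute ~ classes (split until stable):
  round 0: {{0,1,2,3,4}}
  round 1: {{0},{1},{2},{3,4}}
4 equivalence class(es) (converged in 2)
4∈{3,4}, 3∈{3,4}

Answer: BISIMILAR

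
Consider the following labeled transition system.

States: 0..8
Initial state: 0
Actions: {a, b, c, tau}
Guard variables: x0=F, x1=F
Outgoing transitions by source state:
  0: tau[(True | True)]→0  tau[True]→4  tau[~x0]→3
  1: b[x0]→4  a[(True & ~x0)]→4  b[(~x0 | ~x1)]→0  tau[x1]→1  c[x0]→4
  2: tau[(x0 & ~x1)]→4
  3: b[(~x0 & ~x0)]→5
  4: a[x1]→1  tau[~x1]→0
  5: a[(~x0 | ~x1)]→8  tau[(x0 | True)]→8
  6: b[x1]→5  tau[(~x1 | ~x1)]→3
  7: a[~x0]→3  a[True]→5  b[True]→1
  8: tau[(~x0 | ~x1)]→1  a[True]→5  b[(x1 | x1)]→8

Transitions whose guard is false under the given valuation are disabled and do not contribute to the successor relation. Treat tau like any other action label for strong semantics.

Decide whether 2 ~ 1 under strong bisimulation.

Compute ~ classes (split until stable):
  round 0: {{0,1,2,3,4,5,6,7,8}}
  round 1: {{0,4,6},{1,7},{2},{3},{5,8}}
  round 2: {{0},{1},{2},{3},{4},{5},{6},{7},{8}}
9 equivalence class(es) (converged in 3)
class of 2: {2}; class of 1: {1}

Answer: NOT BISIMILAR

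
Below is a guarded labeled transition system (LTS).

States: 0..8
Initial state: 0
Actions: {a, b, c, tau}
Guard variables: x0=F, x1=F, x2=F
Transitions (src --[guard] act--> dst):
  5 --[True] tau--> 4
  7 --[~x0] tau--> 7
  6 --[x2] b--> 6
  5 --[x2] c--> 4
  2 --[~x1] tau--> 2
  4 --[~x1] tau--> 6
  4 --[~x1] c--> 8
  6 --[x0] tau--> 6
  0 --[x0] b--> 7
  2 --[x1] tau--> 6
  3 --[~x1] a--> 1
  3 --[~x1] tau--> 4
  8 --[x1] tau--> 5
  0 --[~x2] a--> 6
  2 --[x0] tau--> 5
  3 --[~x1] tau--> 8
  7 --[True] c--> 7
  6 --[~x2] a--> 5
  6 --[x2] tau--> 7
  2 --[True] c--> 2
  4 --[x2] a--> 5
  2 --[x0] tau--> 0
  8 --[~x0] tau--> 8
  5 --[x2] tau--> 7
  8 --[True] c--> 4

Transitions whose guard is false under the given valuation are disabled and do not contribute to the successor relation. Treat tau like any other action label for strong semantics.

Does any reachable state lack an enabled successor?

Answer: DEADLOCK-FREE

Working:
R = {0,4,5,6,8}
  0: a→6  [deg 1]
  4: c→8  tau→6  [deg 2]
  5: tau→4  [deg 1]
  6: a→5  [deg 1]
  8: c→4  tau→8  [deg 2]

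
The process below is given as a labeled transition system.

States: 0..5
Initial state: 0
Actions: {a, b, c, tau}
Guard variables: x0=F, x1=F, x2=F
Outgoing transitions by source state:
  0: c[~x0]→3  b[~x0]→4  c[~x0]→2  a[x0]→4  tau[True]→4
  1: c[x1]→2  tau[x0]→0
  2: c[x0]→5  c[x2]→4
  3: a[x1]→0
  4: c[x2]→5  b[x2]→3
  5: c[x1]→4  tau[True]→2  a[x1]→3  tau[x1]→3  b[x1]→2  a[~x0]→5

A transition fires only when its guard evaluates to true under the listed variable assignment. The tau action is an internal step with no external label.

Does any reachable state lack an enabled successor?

Answer: DEADLOCK at state 2

Analysis:
Reachable = {0,2,3,4}
  0: b→4  c→2  c→3  tau→4  [deg 4]
  2: ∅  [deadlock]
  3: ∅  [deadlock]
  4: ∅  [deadlock]
witness 2: c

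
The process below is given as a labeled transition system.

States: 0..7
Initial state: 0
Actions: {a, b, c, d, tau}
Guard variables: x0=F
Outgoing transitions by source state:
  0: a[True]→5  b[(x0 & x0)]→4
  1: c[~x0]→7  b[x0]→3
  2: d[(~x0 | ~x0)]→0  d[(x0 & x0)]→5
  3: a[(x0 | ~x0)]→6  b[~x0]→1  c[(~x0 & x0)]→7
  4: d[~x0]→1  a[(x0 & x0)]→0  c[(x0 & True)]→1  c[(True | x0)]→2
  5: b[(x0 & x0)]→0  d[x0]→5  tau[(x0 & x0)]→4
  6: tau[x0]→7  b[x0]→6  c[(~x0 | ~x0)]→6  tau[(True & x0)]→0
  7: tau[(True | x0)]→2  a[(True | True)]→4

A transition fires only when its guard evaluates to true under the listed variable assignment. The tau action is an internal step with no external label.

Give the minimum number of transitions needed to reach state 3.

Answer: UNREACHABLE

Working:
BFS to 3:
  Layer 0: {0}
  Layer 1: {5}
3 never appears.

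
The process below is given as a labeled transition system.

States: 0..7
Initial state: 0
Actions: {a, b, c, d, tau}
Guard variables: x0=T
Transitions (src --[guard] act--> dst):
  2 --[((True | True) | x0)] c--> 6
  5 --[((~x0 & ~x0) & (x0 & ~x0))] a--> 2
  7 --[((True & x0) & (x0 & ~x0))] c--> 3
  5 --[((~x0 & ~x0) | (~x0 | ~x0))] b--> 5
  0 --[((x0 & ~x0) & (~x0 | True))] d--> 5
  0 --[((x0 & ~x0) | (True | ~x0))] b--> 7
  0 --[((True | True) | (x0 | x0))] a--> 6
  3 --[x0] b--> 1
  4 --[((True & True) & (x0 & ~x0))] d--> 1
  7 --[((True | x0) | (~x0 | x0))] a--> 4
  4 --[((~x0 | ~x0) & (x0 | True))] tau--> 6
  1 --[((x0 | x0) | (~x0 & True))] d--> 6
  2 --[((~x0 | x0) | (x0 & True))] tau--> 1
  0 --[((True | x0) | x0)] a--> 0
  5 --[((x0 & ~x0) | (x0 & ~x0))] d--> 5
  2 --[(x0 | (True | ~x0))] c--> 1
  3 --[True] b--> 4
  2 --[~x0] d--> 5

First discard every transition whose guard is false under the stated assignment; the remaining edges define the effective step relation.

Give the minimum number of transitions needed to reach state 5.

Layered search for 5:
  depth 0: {0}
  depth 1: {6,7}
  depth 2: {4}
5 never appears.

Answer: UNREACHABLE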